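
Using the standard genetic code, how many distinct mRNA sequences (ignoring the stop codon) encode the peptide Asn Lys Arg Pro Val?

384

Asn: 2 codons.
Lys: 2 codons.
Arg: 6 codons.
Pro: 4 codons.
Val: 4 codons.
2 × 2 × 6 × 4 × 4 = 384.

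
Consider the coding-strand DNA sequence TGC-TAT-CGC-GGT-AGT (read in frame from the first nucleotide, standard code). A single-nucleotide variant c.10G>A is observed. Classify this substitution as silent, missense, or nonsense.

missense

Position 10 falls in codon 4: GGT → Gly.
After the substitution the codon is AGT → Ser.
Gly ≠ Ser, so this is a missense mutation.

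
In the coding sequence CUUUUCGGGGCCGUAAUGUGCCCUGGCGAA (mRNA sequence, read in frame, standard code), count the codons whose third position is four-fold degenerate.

6

Codon 1 CUU (Leu): third position 4-fold.
Codon 2 UUC (Phe): third position 2-fold.
Codon 3 GGG (Gly): third position 4-fold.
Codon 4 GCC (Ala): third position 4-fold.
Codon 5 GUA (Val): third position 4-fold.
Codon 6 AUG (Met): third position 1-fold.
Codon 7 UGC (Cys): third position 2-fold.
Codon 8 CCU (Pro): third position 4-fold.
Codon 9 GGC (Gly): third position 4-fold.
Codon 10 GAA (Glu): third position 2-fold.
Four-fold degenerate third positions: 6.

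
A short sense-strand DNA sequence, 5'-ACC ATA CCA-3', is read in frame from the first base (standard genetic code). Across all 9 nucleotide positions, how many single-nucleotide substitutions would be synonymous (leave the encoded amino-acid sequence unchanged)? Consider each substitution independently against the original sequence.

Codon 1 (ACC, Thr): 3 synonymous substitutions.
Codon 2 (ATA, Ile): 2 synonymous substitutions.
Codon 3 (CCA, Pro): 3 synonymous substitutions.
Total: 3 + 2 + 3 = 8.

8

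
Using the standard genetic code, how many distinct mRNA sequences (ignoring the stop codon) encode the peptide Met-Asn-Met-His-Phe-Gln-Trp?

Met: 1 codon.
Asn: 2 codons.
Met: 1 codon.
His: 2 codons.
Phe: 2 codons.
Gln: 2 codons.
Trp: 1 codon.
1 × 2 × 1 × 2 × 2 × 2 × 1 = 16.

16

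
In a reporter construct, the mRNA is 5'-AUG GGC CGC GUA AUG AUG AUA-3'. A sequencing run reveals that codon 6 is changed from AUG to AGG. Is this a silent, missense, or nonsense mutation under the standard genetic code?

missense

Position 17 falls in codon 6: AUG → Met.
After the substitution the codon is AGG → Arg.
Met ≠ Arg, so this is a missense mutation.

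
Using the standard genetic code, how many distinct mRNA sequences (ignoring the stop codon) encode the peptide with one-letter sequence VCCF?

32

Val: 4 codons.
Cys: 2 codons.
Cys: 2 codons.
Phe: 2 codons.
4 × 2 × 2 × 2 = 32.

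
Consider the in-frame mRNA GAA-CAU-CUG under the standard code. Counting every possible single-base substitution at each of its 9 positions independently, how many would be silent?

Codon 1 (GAA, Glu): 1 synonymous substitution.
Codon 2 (CAU, His): 1 synonymous substitution.
Codon 3 (CUG, Leu): 4 synonymous substitutions.
Total: 1 + 1 + 4 = 6.

6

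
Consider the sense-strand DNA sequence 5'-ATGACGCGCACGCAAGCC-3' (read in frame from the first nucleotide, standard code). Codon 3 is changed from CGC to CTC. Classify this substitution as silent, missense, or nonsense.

missense

Position 8 falls in codon 3: CGC → Arg.
After the substitution the codon is CTC → Leu.
Arg ≠ Leu, so this is a missense mutation.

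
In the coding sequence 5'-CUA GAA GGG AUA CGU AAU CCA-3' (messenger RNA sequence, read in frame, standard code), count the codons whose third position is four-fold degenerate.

Codon 1 CUA (Leu): third position 4-fold.
Codon 2 GAA (Glu): third position 2-fold.
Codon 3 GGG (Gly): third position 4-fold.
Codon 4 AUA (Ile): third position 3-fold.
Codon 5 CGU (Arg): third position 4-fold.
Codon 6 AAU (Asn): third position 2-fold.
Codon 7 CCA (Pro): third position 4-fold.
Four-fold degenerate third positions: 4.

4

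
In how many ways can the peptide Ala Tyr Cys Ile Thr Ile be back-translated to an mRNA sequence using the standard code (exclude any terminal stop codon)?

576

Ala: 4 codons.
Tyr: 2 codons.
Cys: 2 codons.
Ile: 3 codons.
Thr: 4 codons.
Ile: 3 codons.
4 × 2 × 2 × 3 × 4 × 3 = 576.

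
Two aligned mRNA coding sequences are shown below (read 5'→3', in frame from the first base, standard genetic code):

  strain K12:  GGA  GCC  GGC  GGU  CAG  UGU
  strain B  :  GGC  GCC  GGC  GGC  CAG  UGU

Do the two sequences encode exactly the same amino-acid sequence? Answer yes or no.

yes

Codon 1: GGA Gly / GGC Gly — synonymous.
Codon 2: GCC Ala / GCC Ala — identical.
Codon 3: GGC Gly / GGC Gly — identical.
Codon 4: GGU Gly / GGC Gly — synonymous.
Codon 5: CAG Gln / CAG Gln — identical.
Codon 6: UGU Cys / UGU Cys — identical.
Nonsynonymous differences: 0 → same protein.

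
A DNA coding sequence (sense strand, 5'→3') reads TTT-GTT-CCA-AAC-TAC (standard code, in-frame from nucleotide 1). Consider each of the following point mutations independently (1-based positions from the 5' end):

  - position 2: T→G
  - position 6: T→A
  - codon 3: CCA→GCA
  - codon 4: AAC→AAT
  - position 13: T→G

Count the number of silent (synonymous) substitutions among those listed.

2

Codon 1: TTT (Phe) → TGT (Cys) — missense.
Codon 2: GTT (Val) → GTA (Val) — synonymous.
Codon 3: CCA (Pro) → GCA (Ala) — missense.
Codon 4: AAC (Asn) → AAT (Asn) — synonymous.
Codon 5: TAC (Tyr) → GAC (Asp) — missense.
Synonymous: 2 of 5.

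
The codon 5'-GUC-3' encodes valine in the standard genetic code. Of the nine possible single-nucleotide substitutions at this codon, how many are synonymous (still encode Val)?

3

Position 1: none → 0 synonymous.
Position 2: none → 0 synonymous.
Position 3: GUU, GUA, GUG → 3 synonymous.
Total: 0 + 0 + 3 = 3.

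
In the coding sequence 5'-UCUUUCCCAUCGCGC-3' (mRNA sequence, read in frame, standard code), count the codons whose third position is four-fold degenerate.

4

Codon 1 UCU (Ser): third position 4-fold.
Codon 2 UUC (Phe): third position 2-fold.
Codon 3 CCA (Pro): third position 4-fold.
Codon 4 UCG (Ser): third position 4-fold.
Codon 5 CGC (Arg): third position 4-fold.
Four-fold degenerate third positions: 4.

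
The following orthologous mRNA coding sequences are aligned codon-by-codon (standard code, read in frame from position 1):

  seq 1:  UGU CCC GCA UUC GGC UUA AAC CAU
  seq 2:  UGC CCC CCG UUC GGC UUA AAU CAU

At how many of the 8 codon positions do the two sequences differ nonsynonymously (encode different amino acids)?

Codon 1: UGU Cys / UGC Cys — synonymous.
Codon 2: CCC Pro / CCC Pro — identical.
Codon 3: GCA Ala / CCG Pro — nonsynonymous.
Codon 4: UUC Phe / UUC Phe — identical.
Codon 5: GGC Gly / GGC Gly — identical.
Codon 6: UUA Leu / UUA Leu — identical.
Codon 7: AAC Asn / AAU Asn — synonymous.
Codon 8: CAU His / CAU His — identical.
Nonsynonymous differences: 1.

1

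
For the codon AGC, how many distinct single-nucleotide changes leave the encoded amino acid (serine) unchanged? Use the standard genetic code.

Position 1: none → 0 synonymous.
Position 2: none → 0 synonymous.
Position 3: AGT → 1 synonymous.
Total: 0 + 0 + 1 = 1.

1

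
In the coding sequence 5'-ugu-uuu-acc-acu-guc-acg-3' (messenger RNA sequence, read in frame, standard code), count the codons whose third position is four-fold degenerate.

Codon 1 UGU (Cys): third position 2-fold.
Codon 2 UUU (Phe): third position 2-fold.
Codon 3 ACC (Thr): third position 4-fold.
Codon 4 ACU (Thr): third position 4-fold.
Codon 5 GUC (Val): third position 4-fold.
Codon 6 ACG (Thr): third position 4-fold.
Four-fold degenerate third positions: 4.

4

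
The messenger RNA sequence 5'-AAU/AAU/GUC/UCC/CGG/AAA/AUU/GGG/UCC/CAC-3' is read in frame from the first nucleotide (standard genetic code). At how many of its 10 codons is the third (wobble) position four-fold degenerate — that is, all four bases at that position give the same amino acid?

Codon 1 AAU (Asn): third position 2-fold.
Codon 2 AAU (Asn): third position 2-fold.
Codon 3 GUC (Val): third position 4-fold.
Codon 4 UCC (Ser): third position 4-fold.
Codon 5 CGG (Arg): third position 4-fold.
Codon 6 AAA (Lys): third position 2-fold.
Codon 7 AUU (Ile): third position 3-fold.
Codon 8 GGG (Gly): third position 4-fold.
Codon 9 UCC (Ser): third position 4-fold.
Codon 10 CAC (His): third position 2-fold.
Four-fold degenerate third positions: 5.

5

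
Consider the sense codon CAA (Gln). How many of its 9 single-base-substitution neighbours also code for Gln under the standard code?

1

Position 1: none → 0 synonymous.
Position 2: none → 0 synonymous.
Position 3: CAG → 1 synonymous.
Total: 0 + 0 + 1 = 1.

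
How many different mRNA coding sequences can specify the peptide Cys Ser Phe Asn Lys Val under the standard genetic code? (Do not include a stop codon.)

384

Cys: 2 codons.
Ser: 6 codons.
Phe: 2 codons.
Asn: 2 codons.
Lys: 2 codons.
Val: 4 codons.
2 × 6 × 2 × 2 × 2 × 4 = 384.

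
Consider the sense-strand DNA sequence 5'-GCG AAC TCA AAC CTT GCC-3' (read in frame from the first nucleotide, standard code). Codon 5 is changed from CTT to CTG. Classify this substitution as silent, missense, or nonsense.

Position 15 falls in codon 5: CTT → Leu.
After the substitution the codon is CTG → Leu.
Both encode Leu, so the change is synonymous.

silent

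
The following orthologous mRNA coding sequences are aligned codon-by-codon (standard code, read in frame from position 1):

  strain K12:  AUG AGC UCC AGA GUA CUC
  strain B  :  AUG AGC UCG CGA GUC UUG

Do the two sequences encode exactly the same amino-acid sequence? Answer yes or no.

Codon 1: AUG Met / AUG Met — identical.
Codon 2: AGC Ser / AGC Ser — identical.
Codon 3: UCC Ser / UCG Ser — synonymous.
Codon 4: AGA Arg / CGA Arg — synonymous.
Codon 5: GUA Val / GUC Val — synonymous.
Codon 6: CUC Leu / UUG Leu — synonymous.
Nonsynonymous differences: 0 → same protein.

yes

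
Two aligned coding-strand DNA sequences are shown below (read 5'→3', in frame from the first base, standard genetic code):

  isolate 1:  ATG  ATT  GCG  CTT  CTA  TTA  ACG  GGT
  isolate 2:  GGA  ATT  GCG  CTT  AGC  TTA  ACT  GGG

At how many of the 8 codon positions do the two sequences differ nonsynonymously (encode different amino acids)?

Codon 1: ATG Met / GGA Gly — nonsynonymous.
Codon 2: ATT Ile / ATT Ile — identical.
Codon 3: GCG Ala / GCG Ala — identical.
Codon 4: CTT Leu / CTT Leu — identical.
Codon 5: CTA Leu / AGC Ser — nonsynonymous.
Codon 6: TTA Leu / TTA Leu — identical.
Codon 7: ACG Thr / ACT Thr — synonymous.
Codon 8: GGT Gly / GGG Gly — synonymous.
Nonsynonymous differences: 2.

2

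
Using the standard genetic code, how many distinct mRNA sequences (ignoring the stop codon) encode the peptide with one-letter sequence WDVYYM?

Trp: 1 codon.
Asp: 2 codons.
Val: 4 codons.
Tyr: 2 codons.
Tyr: 2 codons.
Met: 1 codon.
1 × 2 × 4 × 2 × 2 × 1 = 32.

32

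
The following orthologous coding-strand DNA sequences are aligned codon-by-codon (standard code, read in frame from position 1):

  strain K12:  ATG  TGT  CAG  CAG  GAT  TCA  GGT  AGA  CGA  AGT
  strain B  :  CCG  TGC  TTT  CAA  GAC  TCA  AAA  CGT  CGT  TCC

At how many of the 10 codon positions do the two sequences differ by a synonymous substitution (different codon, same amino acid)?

6

Codon 1: ATG Met / CCG Pro — nonsynonymous.
Codon 2: TGT Cys / TGC Cys — synonymous.
Codon 3: CAG Gln / TTT Phe — nonsynonymous.
Codon 4: CAG Gln / CAA Gln — synonymous.
Codon 5: GAT Asp / GAC Asp — synonymous.
Codon 6: TCA Ser / TCA Ser — identical.
Codon 7: GGT Gly / AAA Lys — nonsynonymous.
Codon 8: AGA Arg / CGT Arg — synonymous.
Codon 9: CGA Arg / CGT Arg — synonymous.
Codon 10: AGT Ser / TCC Ser — synonymous.
Synonymous differences: 6.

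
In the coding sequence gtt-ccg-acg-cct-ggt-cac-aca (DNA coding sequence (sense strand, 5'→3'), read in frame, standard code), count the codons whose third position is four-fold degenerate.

Codon 1 GTT (Val): third position 4-fold.
Codon 2 CCG (Pro): third position 4-fold.
Codon 3 ACG (Thr): third position 4-fold.
Codon 4 CCT (Pro): third position 4-fold.
Codon 5 GGT (Gly): third position 4-fold.
Codon 6 CAC (His): third position 2-fold.
Codon 7 ACA (Thr): third position 4-fold.
Four-fold degenerate third positions: 6.

6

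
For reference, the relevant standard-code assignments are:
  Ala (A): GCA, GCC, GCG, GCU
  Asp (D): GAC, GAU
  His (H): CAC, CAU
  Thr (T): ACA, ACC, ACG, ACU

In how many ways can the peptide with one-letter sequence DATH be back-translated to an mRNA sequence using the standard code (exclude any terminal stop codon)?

64

Asp: 2 codons.
Ala: 4 codons.
Thr: 4 codons.
His: 2 codons.
2 × 4 × 4 × 2 = 64.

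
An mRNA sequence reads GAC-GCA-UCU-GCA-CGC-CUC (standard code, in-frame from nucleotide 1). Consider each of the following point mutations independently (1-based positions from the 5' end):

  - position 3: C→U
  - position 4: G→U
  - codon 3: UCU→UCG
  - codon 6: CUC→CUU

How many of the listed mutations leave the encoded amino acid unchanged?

Codon 1: GAC (Asp) → GAU (Asp) — synonymous.
Codon 2: GCA (Ala) → UCA (Ser) — missense.
Codon 3: UCU (Ser) → UCG (Ser) — synonymous.
Codon 6: CUC (Leu) → CUU (Leu) — synonymous.
Synonymous: 3 of 4.

3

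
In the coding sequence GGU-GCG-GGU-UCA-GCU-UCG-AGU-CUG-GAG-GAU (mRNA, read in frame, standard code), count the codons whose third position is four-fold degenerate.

Codon 1 GGU (Gly): third position 4-fold.
Codon 2 GCG (Ala): third position 4-fold.
Codon 3 GGU (Gly): third position 4-fold.
Codon 4 UCA (Ser): third position 4-fold.
Codon 5 GCU (Ala): third position 4-fold.
Codon 6 UCG (Ser): third position 4-fold.
Codon 7 AGU (Ser): third position 2-fold.
Codon 8 CUG (Leu): third position 4-fold.
Codon 9 GAG (Glu): third position 2-fold.
Codon 10 GAU (Asp): third position 2-fold.
Four-fold degenerate third positions: 7.

7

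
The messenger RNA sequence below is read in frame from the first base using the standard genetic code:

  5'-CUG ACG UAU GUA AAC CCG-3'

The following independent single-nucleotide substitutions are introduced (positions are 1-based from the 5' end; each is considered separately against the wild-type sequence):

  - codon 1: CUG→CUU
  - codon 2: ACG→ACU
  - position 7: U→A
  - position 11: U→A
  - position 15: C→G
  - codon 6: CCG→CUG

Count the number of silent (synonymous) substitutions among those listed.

2

Codon 1: CUG (Leu) → CUU (Leu) — synonymous.
Codon 2: ACG (Thr) → ACU (Thr) — synonymous.
Codon 3: UAU (Tyr) → AAU (Asn) — missense.
Codon 4: GUA (Val) → GAA (Glu) — missense.
Codon 5: AAC (Asn) → AAG (Lys) — missense.
Codon 6: CCG (Pro) → CUG (Leu) — missense.
Synonymous: 2 of 6.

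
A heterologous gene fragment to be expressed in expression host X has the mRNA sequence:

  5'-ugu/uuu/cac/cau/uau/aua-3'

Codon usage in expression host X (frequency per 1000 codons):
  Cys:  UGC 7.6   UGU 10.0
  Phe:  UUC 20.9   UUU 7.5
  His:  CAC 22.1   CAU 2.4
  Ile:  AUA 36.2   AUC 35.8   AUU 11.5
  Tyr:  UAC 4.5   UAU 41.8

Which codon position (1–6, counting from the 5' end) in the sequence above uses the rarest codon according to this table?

Codon 1 UGU (Cys): 10.0 per 1000.
Codon 2 UUU (Phe): 7.5 per 1000.
Codon 3 CAC (His): 22.1 per 1000.
Codon 4 CAU (His): 2.4 per 1000.
Codon 5 UAU (Tyr): 41.8 per 1000.
Codon 6 AUA (Ile): 36.2 per 1000.
Lowest frequency is 2.4 at codon 4.

4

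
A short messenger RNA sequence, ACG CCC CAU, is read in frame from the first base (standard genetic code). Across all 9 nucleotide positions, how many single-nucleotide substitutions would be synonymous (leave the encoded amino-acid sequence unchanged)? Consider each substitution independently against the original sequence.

7

Codon 1 (ACG, Thr): 3 synonymous substitutions.
Codon 2 (CCC, Pro): 3 synonymous substitutions.
Codon 3 (CAU, His): 1 synonymous substitution.
Total: 3 + 3 + 1 = 7.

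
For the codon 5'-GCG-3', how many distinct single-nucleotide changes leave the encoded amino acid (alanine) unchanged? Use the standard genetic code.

Position 1: none → 0 synonymous.
Position 2: none → 0 synonymous.
Position 3: GCT, GCC, GCA → 3 synonymous.
Total: 0 + 0 + 3 = 3.

3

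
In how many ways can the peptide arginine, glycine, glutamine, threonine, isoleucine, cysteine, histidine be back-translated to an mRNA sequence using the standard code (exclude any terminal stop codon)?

2304

Arg: 6 codons.
Gly: 4 codons.
Gln: 2 codons.
Thr: 4 codons.
Ile: 3 codons.
Cys: 2 codons.
His: 2 codons.
6 × 4 × 2 × 4 × 3 × 2 × 2 = 2304.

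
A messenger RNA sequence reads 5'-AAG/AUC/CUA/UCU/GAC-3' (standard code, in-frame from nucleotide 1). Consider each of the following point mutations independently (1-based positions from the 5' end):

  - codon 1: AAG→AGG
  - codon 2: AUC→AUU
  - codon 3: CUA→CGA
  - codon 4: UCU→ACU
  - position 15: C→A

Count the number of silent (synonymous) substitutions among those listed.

1

Codon 1: AAG (Lys) → AGG (Arg) — missense.
Codon 2: AUC (Ile) → AUU (Ile) — synonymous.
Codon 3: CUA (Leu) → CGA (Arg) — missense.
Codon 4: UCU (Ser) → ACU (Thr) — missense.
Codon 5: GAC (Asp) → GAA (Glu) — missense.
Synonymous: 1 of 5.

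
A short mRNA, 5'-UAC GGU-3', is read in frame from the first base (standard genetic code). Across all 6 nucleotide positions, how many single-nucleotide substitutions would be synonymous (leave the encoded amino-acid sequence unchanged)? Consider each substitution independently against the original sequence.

4

Codon 1 (UAC, Tyr): 1 synonymous substitution.
Codon 2 (GGU, Gly): 3 synonymous substitutions.
Total: 1 + 3 = 4.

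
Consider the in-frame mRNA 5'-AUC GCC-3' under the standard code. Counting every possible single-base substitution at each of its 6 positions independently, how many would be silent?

Codon 1 (AUC, Ile): 2 synonymous substitutions.
Codon 2 (GCC, Ala): 3 synonymous substitutions.
Total: 2 + 3 = 5.

5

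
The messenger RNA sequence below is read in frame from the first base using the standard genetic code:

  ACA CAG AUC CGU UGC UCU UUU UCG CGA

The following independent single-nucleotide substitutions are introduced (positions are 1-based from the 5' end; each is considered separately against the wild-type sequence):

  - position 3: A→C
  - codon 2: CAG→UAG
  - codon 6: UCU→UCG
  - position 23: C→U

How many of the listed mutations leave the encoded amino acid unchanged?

2

Codon 1: ACA (Thr) → ACC (Thr) — synonymous.
Codon 2: CAG (Gln) → UAG (Stop) — nonsense.
Codon 6: UCU (Ser) → UCG (Ser) — synonymous.
Codon 8: UCG (Ser) → UUG (Leu) — missense.
Synonymous: 2 of 4.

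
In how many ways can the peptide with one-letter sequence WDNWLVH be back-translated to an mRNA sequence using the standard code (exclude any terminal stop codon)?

192

Trp: 1 codon.
Asp: 2 codons.
Asn: 2 codons.
Trp: 1 codon.
Leu: 6 codons.
Val: 4 codons.
His: 2 codons.
1 × 2 × 2 × 1 × 6 × 4 × 2 = 192.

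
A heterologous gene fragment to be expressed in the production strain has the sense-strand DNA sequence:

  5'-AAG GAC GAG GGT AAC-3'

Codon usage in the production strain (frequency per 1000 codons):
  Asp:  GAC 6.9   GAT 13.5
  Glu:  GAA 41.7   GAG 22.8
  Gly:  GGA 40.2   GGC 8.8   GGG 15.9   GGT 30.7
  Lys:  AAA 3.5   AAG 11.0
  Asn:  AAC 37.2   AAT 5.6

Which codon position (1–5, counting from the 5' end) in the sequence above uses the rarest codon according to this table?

2

Codon 1 AAG (Lys): 11.0 per 1000.
Codon 2 GAC (Asp): 6.9 per 1000.
Codon 3 GAG (Glu): 22.8 per 1000.
Codon 4 GGT (Gly): 30.7 per 1000.
Codon 5 AAC (Asn): 37.2 per 1000.
Lowest frequency is 6.9 at codon 2.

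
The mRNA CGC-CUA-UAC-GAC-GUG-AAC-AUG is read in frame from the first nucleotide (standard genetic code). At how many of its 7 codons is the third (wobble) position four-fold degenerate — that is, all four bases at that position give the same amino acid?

Codon 1 CGC (Arg): third position 4-fold.
Codon 2 CUA (Leu): third position 4-fold.
Codon 3 UAC (Tyr): third position 2-fold.
Codon 4 GAC (Asp): third position 2-fold.
Codon 5 GUG (Val): third position 4-fold.
Codon 6 AAC (Asn): third position 2-fold.
Codon 7 AUG (Met): third position 1-fold.
Four-fold degenerate third positions: 3.

3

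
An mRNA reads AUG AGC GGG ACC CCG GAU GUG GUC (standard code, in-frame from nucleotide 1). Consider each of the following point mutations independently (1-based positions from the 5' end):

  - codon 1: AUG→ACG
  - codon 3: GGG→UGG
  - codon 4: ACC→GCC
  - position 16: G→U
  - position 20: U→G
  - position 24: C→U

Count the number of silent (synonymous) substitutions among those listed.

Codon 1: AUG (Met) → ACG (Thr) — missense.
Codon 3: GGG (Gly) → UGG (Trp) — missense.
Codon 4: ACC (Thr) → GCC (Ala) — missense.
Codon 6: GAU (Asp) → UAU (Tyr) — missense.
Codon 7: GUG (Val) → GGG (Gly) — missense.
Codon 8: GUC (Val) → GUU (Val) — synonymous.
Synonymous: 1 of 6.

1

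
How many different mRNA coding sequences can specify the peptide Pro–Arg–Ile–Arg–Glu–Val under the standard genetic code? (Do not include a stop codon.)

3456

Pro: 4 codons.
Arg: 6 codons.
Ile: 3 codons.
Arg: 6 codons.
Glu: 2 codons.
Val: 4 codons.
4 × 6 × 3 × 6 × 2 × 4 = 3456.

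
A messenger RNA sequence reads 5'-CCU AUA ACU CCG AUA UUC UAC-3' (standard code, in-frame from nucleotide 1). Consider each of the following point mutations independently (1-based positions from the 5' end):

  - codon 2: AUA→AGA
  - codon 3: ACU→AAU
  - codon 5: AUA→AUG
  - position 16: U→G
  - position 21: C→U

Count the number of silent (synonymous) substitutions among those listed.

1

Codon 2: AUA (Ile) → AGA (Arg) — missense.
Codon 3: ACU (Thr) → AAU (Asn) — missense.
Codon 5: AUA (Ile) → AUG (Met) — missense.
Codon 6: UUC (Phe) → GUC (Val) — missense.
Codon 7: UAC (Tyr) → UAU (Tyr) — synonymous.
Synonymous: 1 of 5.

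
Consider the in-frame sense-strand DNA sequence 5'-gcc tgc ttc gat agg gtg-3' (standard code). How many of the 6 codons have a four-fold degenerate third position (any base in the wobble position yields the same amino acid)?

2

Codon 1 GCC (Ala): third position 4-fold.
Codon 2 TGC (Cys): third position 2-fold.
Codon 3 TTC (Phe): third position 2-fold.
Codon 4 GAT (Asp): third position 2-fold.
Codon 5 AGG (Arg): third position 2-fold.
Codon 6 GTG (Val): third position 4-fold.
Four-fold degenerate third positions: 2.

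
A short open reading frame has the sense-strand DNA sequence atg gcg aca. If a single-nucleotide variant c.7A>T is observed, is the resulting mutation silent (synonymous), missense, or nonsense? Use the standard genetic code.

Position 7 falls in codon 3: ACA → Thr.
After the substitution the codon is TCA → Ser.
Thr ≠ Ser, so this is a missense mutation.

missense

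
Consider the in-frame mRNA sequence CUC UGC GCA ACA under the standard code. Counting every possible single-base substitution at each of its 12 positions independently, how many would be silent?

Codon 1 (CUC, Leu): 3 synonymous substitutions.
Codon 2 (UGC, Cys): 1 synonymous substitution.
Codon 3 (GCA, Ala): 3 synonymous substitutions.
Codon 4 (ACA, Thr): 3 synonymous substitutions.
Total: 3 + 1 + 3 + 3 = 10.

10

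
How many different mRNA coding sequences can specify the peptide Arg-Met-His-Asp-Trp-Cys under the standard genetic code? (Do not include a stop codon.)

48

Arg: 6 codons.
Met: 1 codon.
His: 2 codons.
Asp: 2 codons.
Trp: 1 codon.
Cys: 2 codons.
6 × 1 × 2 × 2 × 1 × 2 = 48.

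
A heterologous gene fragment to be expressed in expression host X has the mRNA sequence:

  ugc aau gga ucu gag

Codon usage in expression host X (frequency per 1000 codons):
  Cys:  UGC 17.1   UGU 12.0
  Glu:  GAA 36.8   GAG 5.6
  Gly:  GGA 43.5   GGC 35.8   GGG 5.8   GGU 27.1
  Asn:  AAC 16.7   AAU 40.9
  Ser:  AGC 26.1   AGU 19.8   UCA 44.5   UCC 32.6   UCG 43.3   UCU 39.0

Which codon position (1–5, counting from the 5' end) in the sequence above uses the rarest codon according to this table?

5

Codon 1 UGC (Cys): 17.1 per 1000.
Codon 2 AAU (Asn): 40.9 per 1000.
Codon 3 GGA (Gly): 43.5 per 1000.
Codon 4 UCU (Ser): 39.0 per 1000.
Codon 5 GAG (Glu): 5.6 per 1000.
Lowest frequency is 5.6 at codon 5.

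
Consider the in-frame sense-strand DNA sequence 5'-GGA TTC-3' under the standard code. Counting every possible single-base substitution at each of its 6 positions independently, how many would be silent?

4

Codon 1 (GGA, Gly): 3 synonymous substitutions.
Codon 2 (TTC, Phe): 1 synonymous substitution.
Total: 3 + 1 = 4.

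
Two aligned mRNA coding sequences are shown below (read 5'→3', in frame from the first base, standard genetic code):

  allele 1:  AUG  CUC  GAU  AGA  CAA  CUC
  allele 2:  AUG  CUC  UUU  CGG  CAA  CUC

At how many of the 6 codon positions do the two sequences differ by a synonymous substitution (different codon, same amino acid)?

Codon 1: AUG Met / AUG Met — identical.
Codon 2: CUC Leu / CUC Leu — identical.
Codon 3: GAU Asp / UUU Phe — nonsynonymous.
Codon 4: AGA Arg / CGG Arg — synonymous.
Codon 5: CAA Gln / CAA Gln — identical.
Codon 6: CUC Leu / CUC Leu — identical.
Synonymous differences: 1.

1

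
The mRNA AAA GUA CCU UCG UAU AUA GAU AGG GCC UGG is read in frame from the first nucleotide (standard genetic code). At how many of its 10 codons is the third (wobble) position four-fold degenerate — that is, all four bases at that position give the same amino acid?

4

Codon 1 AAA (Lys): third position 2-fold.
Codon 2 GUA (Val): third position 4-fold.
Codon 3 CCU (Pro): third position 4-fold.
Codon 4 UCG (Ser): third position 4-fold.
Codon 5 UAU (Tyr): third position 2-fold.
Codon 6 AUA (Ile): third position 3-fold.
Codon 7 GAU (Asp): third position 2-fold.
Codon 8 AGG (Arg): third position 2-fold.
Codon 9 GCC (Ala): third position 4-fold.
Codon 10 UGG (Trp): third position 1-fold.
Four-fold degenerate third positions: 4.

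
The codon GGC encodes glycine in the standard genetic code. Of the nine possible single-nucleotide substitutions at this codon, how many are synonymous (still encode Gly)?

3

Position 1: none → 0 synonymous.
Position 2: none → 0 synonymous.
Position 3: GGU, GGA, GGG → 3 synonymous.
Total: 0 + 0 + 3 = 3.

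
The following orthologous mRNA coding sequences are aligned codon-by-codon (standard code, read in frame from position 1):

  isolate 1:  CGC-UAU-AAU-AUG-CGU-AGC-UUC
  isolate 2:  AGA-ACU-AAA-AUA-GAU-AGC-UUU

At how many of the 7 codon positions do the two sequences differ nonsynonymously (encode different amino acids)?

Codon 1: CGC Arg / AGA Arg — synonymous.
Codon 2: UAU Tyr / ACU Thr — nonsynonymous.
Codon 3: AAU Asn / AAA Lys — nonsynonymous.
Codon 4: AUG Met / AUA Ile — nonsynonymous.
Codon 5: CGU Arg / GAU Asp — nonsynonymous.
Codon 6: AGC Ser / AGC Ser — identical.
Codon 7: UUC Phe / UUU Phe — synonymous.
Nonsynonymous differences: 4.

4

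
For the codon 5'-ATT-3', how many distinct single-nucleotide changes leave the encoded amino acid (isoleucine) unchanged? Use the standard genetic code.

Position 1: none → 0 synonymous.
Position 2: none → 0 synonymous.
Position 3: ATC, ATA → 2 synonymous.
Total: 0 + 0 + 2 = 2.

2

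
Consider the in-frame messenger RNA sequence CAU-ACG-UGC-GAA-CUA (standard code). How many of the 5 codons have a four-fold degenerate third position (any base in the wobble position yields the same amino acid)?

Codon 1 CAU (His): third position 2-fold.
Codon 2 ACG (Thr): third position 4-fold.
Codon 3 UGC (Cys): third position 2-fold.
Codon 4 GAA (Glu): third position 2-fold.
Codon 5 CUA (Leu): third position 4-fold.
Four-fold degenerate third positions: 2.

2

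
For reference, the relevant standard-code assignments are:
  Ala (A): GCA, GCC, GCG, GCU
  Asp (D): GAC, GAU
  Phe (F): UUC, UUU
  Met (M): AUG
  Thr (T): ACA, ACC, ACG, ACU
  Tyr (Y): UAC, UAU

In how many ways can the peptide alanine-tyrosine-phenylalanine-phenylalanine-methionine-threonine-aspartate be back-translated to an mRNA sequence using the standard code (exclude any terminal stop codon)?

256

Ala: 4 codons.
Tyr: 2 codons.
Phe: 2 codons.
Phe: 2 codons.
Met: 1 codon.
Thr: 4 codons.
Asp: 2 codons.
4 × 2 × 2 × 2 × 1 × 4 × 2 = 256.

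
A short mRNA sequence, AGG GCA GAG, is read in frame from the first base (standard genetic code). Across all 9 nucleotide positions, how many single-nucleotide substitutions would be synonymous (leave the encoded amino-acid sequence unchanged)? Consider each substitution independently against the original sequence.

Codon 1 (AGG, Arg): 2 synonymous substitutions.
Codon 2 (GCA, Ala): 3 synonymous substitutions.
Codon 3 (GAG, Glu): 1 synonymous substitution.
Total: 2 + 3 + 1 = 6.

6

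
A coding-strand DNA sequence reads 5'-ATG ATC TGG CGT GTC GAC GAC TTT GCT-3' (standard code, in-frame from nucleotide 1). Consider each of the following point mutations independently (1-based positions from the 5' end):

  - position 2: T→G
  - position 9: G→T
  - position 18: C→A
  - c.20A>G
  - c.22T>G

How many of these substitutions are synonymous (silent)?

0

Codon 1: ATG (Met) → AGG (Arg) — missense.
Codon 3: TGG (Trp) → TGT (Cys) — missense.
Codon 6: GAC (Asp) → GAA (Glu) — missense.
Codon 7: GAC (Asp) → GGC (Gly) — missense.
Codon 8: TTT (Phe) → GTT (Val) — missense.
Synonymous: 0 of 5.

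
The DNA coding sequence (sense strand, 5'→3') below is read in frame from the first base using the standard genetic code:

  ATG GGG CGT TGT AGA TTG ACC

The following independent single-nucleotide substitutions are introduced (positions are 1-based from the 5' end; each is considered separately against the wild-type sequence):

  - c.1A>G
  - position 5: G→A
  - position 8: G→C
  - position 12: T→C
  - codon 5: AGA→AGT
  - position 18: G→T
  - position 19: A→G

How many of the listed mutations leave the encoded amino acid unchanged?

Codon 1: ATG (Met) → GTG (Val) — missense.
Codon 2: GGG (Gly) → GAG (Glu) — missense.
Codon 3: CGT (Arg) → CCT (Pro) — missense.
Codon 4: TGT (Cys) → TGC (Cys) — synonymous.
Codon 5: AGA (Arg) → AGT (Ser) — missense.
Codon 6: TTG (Leu) → TTT (Phe) — missense.
Codon 7: ACC (Thr) → GCC (Ala) — missense.
Synonymous: 1 of 7.

1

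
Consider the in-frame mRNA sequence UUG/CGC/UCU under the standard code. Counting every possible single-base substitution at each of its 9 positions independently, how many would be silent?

8

Codon 1 (UUG, Leu): 2 synonymous substitutions.
Codon 2 (CGC, Arg): 3 synonymous substitutions.
Codon 3 (UCU, Ser): 3 synonymous substitutions.
Total: 2 + 3 + 3 = 8.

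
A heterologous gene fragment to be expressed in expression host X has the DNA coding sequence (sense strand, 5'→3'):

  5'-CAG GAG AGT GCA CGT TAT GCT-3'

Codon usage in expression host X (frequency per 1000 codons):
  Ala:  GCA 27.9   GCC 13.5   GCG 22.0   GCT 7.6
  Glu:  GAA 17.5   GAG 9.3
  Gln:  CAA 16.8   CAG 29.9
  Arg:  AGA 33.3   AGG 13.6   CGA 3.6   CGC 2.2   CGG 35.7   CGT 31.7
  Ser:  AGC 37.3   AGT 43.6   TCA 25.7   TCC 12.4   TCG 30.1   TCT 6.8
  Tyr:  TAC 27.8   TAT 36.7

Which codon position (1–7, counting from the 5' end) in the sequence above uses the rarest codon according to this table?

Codon 1 CAG (Gln): 29.9 per 1000.
Codon 2 GAG (Glu): 9.3 per 1000.
Codon 3 AGT (Ser): 43.6 per 1000.
Codon 4 GCA (Ala): 27.9 per 1000.
Codon 5 CGT (Arg): 31.7 per 1000.
Codon 6 TAT (Tyr): 36.7 per 1000.
Codon 7 GCT (Ala): 7.6 per 1000.
Lowest frequency is 7.6 at codon 7.

7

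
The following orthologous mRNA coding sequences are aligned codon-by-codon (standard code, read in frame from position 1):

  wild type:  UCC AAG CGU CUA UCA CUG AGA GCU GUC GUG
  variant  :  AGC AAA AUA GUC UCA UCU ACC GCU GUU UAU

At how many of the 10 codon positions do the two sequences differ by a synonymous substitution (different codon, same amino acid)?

Codon 1: UCC Ser / AGC Ser — synonymous.
Codon 2: AAG Lys / AAA Lys — synonymous.
Codon 3: CGU Arg / AUA Ile — nonsynonymous.
Codon 4: CUA Leu / GUC Val — nonsynonymous.
Codon 5: UCA Ser / UCA Ser — identical.
Codon 6: CUG Leu / UCU Ser — nonsynonymous.
Codon 7: AGA Arg / ACC Thr — nonsynonymous.
Codon 8: GCU Ala / GCU Ala — identical.
Codon 9: GUC Val / GUU Val — synonymous.
Codon 10: GUG Val / UAU Tyr — nonsynonymous.
Synonymous differences: 3.

3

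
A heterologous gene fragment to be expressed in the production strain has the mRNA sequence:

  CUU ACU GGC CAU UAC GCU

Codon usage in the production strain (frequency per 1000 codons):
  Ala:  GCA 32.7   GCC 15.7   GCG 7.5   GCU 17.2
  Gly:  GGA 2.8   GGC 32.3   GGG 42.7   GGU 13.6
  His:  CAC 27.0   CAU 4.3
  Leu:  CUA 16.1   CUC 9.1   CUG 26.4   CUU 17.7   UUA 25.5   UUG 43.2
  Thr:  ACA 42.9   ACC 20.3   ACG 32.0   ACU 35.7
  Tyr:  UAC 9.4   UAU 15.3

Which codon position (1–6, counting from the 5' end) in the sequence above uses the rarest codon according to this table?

4

Codon 1 CUU (Leu): 17.7 per 1000.
Codon 2 ACU (Thr): 35.7 per 1000.
Codon 3 GGC (Gly): 32.3 per 1000.
Codon 4 CAU (His): 4.3 per 1000.
Codon 5 UAC (Tyr): 9.4 per 1000.
Codon 6 GCU (Ala): 17.2 per 1000.
Lowest frequency is 4.3 at codon 4.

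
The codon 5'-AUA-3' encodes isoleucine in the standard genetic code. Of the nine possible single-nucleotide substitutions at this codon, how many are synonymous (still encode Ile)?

2

Position 1: none → 0 synonymous.
Position 2: none → 0 synonymous.
Position 3: AUU, AUC → 2 synonymous.
Total: 0 + 0 + 2 = 2.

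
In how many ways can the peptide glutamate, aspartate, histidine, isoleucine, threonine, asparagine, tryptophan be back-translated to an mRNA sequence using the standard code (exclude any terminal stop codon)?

192

Glu: 2 codons.
Asp: 2 codons.
His: 2 codons.
Ile: 3 codons.
Thr: 4 codons.
Asn: 2 codons.
Trp: 1 codon.
2 × 2 × 2 × 3 × 4 × 2 × 1 = 192.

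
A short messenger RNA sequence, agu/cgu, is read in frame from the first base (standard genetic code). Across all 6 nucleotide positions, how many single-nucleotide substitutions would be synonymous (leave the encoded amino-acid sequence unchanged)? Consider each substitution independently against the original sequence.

4

Codon 1 (AGU, Ser): 1 synonymous substitution.
Codon 2 (CGU, Arg): 3 synonymous substitutions.
Total: 1 + 3 = 4.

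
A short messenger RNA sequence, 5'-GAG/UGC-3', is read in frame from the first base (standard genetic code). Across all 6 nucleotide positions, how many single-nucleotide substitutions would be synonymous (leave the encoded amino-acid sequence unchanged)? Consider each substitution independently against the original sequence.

2

Codon 1 (GAG, Glu): 1 synonymous substitution.
Codon 2 (UGC, Cys): 1 synonymous substitution.
Total: 1 + 1 = 2.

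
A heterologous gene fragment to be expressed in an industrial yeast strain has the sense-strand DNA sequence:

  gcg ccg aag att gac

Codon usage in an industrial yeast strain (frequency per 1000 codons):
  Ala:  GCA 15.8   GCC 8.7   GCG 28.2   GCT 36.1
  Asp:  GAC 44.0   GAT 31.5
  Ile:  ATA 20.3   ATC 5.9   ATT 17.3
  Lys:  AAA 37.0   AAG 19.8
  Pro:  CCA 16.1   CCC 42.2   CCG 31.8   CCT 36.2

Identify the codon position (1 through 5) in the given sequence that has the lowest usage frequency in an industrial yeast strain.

4

Codon 1 GCG (Ala): 28.2 per 1000.
Codon 2 CCG (Pro): 31.8 per 1000.
Codon 3 AAG (Lys): 19.8 per 1000.
Codon 4 ATT (Ile): 17.3 per 1000.
Codon 5 GAC (Asp): 44.0 per 1000.
Lowest frequency is 17.3 at codon 4.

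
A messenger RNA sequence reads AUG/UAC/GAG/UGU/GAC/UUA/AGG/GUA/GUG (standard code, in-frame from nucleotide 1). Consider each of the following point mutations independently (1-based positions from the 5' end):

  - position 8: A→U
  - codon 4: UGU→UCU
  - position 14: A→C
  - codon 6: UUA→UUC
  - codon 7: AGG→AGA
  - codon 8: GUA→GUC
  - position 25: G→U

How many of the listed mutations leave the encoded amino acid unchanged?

Codon 3: GAG (Glu) → GUG (Val) — missense.
Codon 4: UGU (Cys) → UCU (Ser) — missense.
Codon 5: GAC (Asp) → GCC (Ala) — missense.
Codon 6: UUA (Leu) → UUC (Phe) — missense.
Codon 7: AGG (Arg) → AGA (Arg) — synonymous.
Codon 8: GUA (Val) → GUC (Val) — synonymous.
Codon 9: GUG (Val) → UUG (Leu) — missense.
Synonymous: 2 of 7.

2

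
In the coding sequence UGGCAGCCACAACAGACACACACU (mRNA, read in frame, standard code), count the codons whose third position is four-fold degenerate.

Codon 1 UGG (Trp): third position 1-fold.
Codon 2 CAG (Gln): third position 2-fold.
Codon 3 CCA (Pro): third position 4-fold.
Codon 4 CAA (Gln): third position 2-fold.
Codon 5 CAG (Gln): third position 2-fold.
Codon 6 ACA (Thr): third position 4-fold.
Codon 7 CAC (His): third position 2-fold.
Codon 8 ACU (Thr): third position 4-fold.
Four-fold degenerate third positions: 3.

3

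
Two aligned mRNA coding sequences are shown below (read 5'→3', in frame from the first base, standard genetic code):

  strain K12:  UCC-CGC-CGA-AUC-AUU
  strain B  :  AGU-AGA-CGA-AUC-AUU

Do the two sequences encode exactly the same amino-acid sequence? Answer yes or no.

Codon 1: UCC Ser / AGU Ser — synonymous.
Codon 2: CGC Arg / AGA Arg — synonymous.
Codon 3: CGA Arg / CGA Arg — identical.
Codon 4: AUC Ile / AUC Ile — identical.
Codon 5: AUU Ile / AUU Ile — identical.
Nonsynonymous differences: 0 → same protein.

yes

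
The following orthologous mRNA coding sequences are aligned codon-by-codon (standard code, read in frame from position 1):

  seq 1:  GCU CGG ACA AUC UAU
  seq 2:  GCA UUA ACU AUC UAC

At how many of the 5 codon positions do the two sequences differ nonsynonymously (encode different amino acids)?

Codon 1: GCU Ala / GCA Ala — synonymous.
Codon 2: CGG Arg / UUA Leu — nonsynonymous.
Codon 3: ACA Thr / ACU Thr — synonymous.
Codon 4: AUC Ile / AUC Ile — identical.
Codon 5: UAU Tyr / UAC Tyr — synonymous.
Nonsynonymous differences: 1.

1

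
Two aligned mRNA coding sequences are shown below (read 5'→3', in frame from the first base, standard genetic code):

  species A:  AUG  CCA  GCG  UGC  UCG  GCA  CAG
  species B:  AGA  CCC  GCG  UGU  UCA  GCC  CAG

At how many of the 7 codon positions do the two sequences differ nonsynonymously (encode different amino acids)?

Codon 1: AUG Met / AGA Arg — nonsynonymous.
Codon 2: CCA Pro / CCC Pro — synonymous.
Codon 3: GCG Ala / GCG Ala — identical.
Codon 4: UGC Cys / UGU Cys — synonymous.
Codon 5: UCG Ser / UCA Ser — synonymous.
Codon 6: GCA Ala / GCC Ala — synonymous.
Codon 7: CAG Gln / CAG Gln — identical.
Nonsynonymous differences: 1.

1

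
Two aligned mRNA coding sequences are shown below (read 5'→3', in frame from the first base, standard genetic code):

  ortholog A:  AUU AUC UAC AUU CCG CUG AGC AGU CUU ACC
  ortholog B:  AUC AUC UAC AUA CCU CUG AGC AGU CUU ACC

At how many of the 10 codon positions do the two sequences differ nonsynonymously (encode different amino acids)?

0

Codon 1: AUU Ile / AUC Ile — synonymous.
Codon 2: AUC Ile / AUC Ile — identical.
Codon 3: UAC Tyr / UAC Tyr — identical.
Codon 4: AUU Ile / AUA Ile — synonymous.
Codon 5: CCG Pro / CCU Pro — synonymous.
Codon 6: CUG Leu / CUG Leu — identical.
Codon 7: AGC Ser / AGC Ser — identical.
Codon 8: AGU Ser / AGU Ser — identical.
Codon 9: CUU Leu / CUU Leu — identical.
Codon 10: ACC Thr / ACC Thr — identical.
Nonsynonymous differences: 0.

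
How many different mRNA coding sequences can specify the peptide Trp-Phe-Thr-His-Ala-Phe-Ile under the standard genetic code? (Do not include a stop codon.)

Trp: 1 codon.
Phe: 2 codons.
Thr: 4 codons.
His: 2 codons.
Ala: 4 codons.
Phe: 2 codons.
Ile: 3 codons.
1 × 2 × 4 × 2 × 4 × 2 × 3 = 384.

384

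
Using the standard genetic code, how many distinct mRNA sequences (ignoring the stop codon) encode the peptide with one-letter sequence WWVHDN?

32

Trp: 1 codon.
Trp: 1 codon.
Val: 4 codons.
His: 2 codons.
Asp: 2 codons.
Asn: 2 codons.
1 × 1 × 4 × 2 × 2 × 2 = 32.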